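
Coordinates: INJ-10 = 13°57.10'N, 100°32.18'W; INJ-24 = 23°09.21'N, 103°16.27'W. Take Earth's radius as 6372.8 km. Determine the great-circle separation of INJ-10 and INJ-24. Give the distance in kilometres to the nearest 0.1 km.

1063.2 km

INJ-10: φ = +13.95167°, λ = -100.53633°
INJ-24: φ = +23.15350°, λ = -103.27117°
Δφ = 9.2018°,  Δλ = -2.7348°
a = sin²(Δφ/2) + cos φ₁ cos φ₂ sin²(Δλ/2) = 0.006943
c = 2·arcsin(√a) = 0.166838 rad = 9.5591°
d = R·c = 6372.8 × 0.166838 = 1063.2 km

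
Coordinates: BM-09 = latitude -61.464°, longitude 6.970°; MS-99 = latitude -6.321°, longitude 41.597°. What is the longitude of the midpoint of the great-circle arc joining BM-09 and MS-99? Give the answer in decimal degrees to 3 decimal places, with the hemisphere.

30.524°E

Bx = cos φ₂ cos Δλ = 0.817866,  By = cos φ₂ sin Δλ = 0.564777
φₘ = atan2(sin φ₁ + sin φ₂, √((cos φ₁ + Bx)² + By²)) = -34.97261°
λₘ = λ₁ + atan2(By, cos φ₁ + Bx) = 30.52369°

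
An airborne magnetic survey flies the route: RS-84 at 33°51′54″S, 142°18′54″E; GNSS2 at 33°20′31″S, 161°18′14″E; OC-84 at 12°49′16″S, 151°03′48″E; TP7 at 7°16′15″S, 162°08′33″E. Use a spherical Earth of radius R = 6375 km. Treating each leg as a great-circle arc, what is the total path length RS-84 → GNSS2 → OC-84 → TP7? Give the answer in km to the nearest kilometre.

RS-84: φ = -33.86500°, λ = +142.31500°
GNSS2: φ = -33.34194°, λ = +161.30389°
OC-84: φ = -12.82111°, λ = +151.06333°
TP7: φ = -7.27083°, λ = +162.14250°
RS-84→GNSS2: c = 0.275794 rad, d = 1758.18 km
GNSS2→OC-84: c = 0.393511 rad, d = 2508.63 km
OC-84→TP7: c = 0.213548 rad, d = 1361.37 km
Total = 1758.18 + 2508.63 + 1361.37 = 5628.19 km

5628 km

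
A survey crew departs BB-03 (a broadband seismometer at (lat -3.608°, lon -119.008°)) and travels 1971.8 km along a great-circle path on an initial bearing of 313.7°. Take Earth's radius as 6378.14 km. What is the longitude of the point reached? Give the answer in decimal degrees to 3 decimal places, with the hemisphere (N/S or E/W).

131.862°W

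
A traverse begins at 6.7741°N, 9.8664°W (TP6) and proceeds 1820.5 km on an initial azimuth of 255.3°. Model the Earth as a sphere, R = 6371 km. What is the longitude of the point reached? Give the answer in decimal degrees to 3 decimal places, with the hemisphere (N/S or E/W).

25.703°W

δ = d/R = 1820.5/6371 = 0.285748 rad
φ₂ = arcsin(sin φ₁ cos δ + cos φ₁ sin δ cos θ)
   = arcsin(0.11796·0.95945 + 0.99302·0.28188·-0.25376) = 2.41536°
λ₂ = λ₁ + atan2(sin θ sin δ cos φ₁, cos δ − sin φ₁ sin φ₂) = -25.70278°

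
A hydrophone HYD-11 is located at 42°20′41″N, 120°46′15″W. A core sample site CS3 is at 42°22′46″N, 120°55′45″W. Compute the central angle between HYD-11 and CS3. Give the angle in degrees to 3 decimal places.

0.122°

HYD-11: φ = +42.34472°, λ = -120.77083°
CS3: φ = +42.37944°, λ = -120.92917°
Δφ = 0.0347°,  Δλ = -0.1583°
a = sin²(Δφ/2) + cos φ₁ cos φ₂ sin²(Δλ/2) = 0.000001
c = 2·arcsin(√a) = 0.002130 rad = 0.1220°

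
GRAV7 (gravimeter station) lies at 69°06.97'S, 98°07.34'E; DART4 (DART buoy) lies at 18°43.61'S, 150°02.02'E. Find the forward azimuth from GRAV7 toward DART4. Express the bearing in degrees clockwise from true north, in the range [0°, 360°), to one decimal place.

GRAV7: φ = -69.11617°, λ = +98.12233°
DART4: φ = -18.72683°, λ = +150.03367°
Δλ = 51.9113°
y = sin Δλ · cos φ₂ = 0.745390
x = cos φ₁ sin φ₂ − sin φ₁ cos φ₂ cos Δλ = 0.431394
θ = atan2(y, x) = 59.9399° → 59.9399° (mod 360°)

59.9°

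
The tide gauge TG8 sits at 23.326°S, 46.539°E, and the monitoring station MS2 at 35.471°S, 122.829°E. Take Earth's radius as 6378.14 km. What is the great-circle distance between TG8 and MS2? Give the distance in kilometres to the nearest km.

Δφ = -12.1450°,  Δλ = 76.2900°
a = sin²(Δφ/2) + cos φ₁ cos φ₂ sin²(Δλ/2) = 0.296491
c = 2·arcsin(√a) = 1.151609 rad = 65.9823°
d = R·c = 6378.14 × 1.151609 = 7345.1 km

7345 km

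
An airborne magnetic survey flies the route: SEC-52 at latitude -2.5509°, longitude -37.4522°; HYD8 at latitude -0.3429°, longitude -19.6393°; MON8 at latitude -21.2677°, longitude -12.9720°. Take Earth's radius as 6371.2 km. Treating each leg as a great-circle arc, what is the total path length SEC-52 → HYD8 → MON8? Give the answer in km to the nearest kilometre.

4432 km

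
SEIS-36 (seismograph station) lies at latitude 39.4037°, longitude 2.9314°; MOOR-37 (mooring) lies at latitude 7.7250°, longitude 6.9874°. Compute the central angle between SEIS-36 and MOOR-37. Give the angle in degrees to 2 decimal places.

31.89°

Δφ = -31.6787°,  Δλ = 4.0560°
a = sin²(Δφ/2) + cos φ₁ cos φ₂ sin²(Δλ/2) = 0.075456
c = 2·arcsin(√a) = 0.556539 rad = 31.8873°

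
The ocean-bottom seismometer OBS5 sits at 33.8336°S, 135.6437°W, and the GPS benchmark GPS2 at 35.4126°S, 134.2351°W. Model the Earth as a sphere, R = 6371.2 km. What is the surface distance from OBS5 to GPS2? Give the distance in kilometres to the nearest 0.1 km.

Δφ = -1.5790°,  Δλ = 1.4086°
a = sin²(Δφ/2) + cos φ₁ cos φ₂ sin²(Δλ/2) = 0.000292
c = 2·arcsin(√a) = 0.034186 rad = 1.9587°
d = R·c = 6371.2 × 0.034186 = 217.8 km

217.8 km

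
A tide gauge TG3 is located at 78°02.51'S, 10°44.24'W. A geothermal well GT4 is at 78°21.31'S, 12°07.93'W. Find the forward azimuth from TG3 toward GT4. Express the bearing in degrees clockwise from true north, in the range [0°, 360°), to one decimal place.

221.6°

TG3: φ = -78.04183°, λ = -10.73733°
GT4: φ = -78.35517°, λ = -12.13217°
Δλ = -1.3948°
y = sin Δλ · cos φ₂ = -0.004913
x = cos φ₁ sin φ₂ − sin φ₁ cos φ₂ cos Δλ = -0.005527
θ = atan2(y, x) = -138.3650° → 221.6350° (mod 360°)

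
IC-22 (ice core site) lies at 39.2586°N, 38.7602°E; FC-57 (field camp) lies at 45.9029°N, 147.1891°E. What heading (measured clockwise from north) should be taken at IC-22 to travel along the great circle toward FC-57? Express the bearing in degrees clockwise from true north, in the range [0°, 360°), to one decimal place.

43.5°

Δλ = 108.4289°
y = sin Δλ · cos φ₂ = 0.660190
x = cos φ₁ sin φ₂ − sin φ₁ cos φ₂ cos Δλ = 0.695283
θ = atan2(y, x) = 43.5170° → 43.5170° (mod 360°)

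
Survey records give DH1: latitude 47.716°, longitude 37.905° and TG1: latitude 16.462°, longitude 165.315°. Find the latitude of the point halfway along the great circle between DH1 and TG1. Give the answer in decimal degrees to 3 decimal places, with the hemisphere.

53.142°N

Bx = cos φ₂ cos Δλ = -0.582611,  By = cos φ₂ sin Δλ = 0.761748
φₘ = atan2(sin φ₁ + sin φ₂, √((cos φ₁ + Bx)² + By²)) = 53.14191°
λₘ = λ₁ + atan2(By, cos φ₁ + Bx) = 121.15234°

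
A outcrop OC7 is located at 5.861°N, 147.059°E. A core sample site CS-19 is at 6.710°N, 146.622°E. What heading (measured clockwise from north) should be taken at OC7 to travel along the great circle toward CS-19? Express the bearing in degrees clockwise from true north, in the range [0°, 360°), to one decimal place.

Δλ = -0.4370°
y = sin Δλ · cos φ₂ = -0.007575
x = cos φ₁ sin φ₂ − sin φ₁ cos φ₂ cos Δλ = 0.014820
θ = atan2(y, x) = -27.0720° → 332.9280° (mod 360°)

332.9°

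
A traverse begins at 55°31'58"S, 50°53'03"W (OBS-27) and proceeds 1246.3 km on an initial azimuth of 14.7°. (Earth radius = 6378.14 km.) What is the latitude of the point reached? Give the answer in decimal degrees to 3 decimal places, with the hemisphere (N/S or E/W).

44.626°S

OBS-27: φ = -55.53278°, λ = -50.88417°
δ = d/R = 1246.3/6378.14 = 0.195402 rad
φ₂ = arcsin(sin φ₁ cos δ + cos φ₁ sin δ cos θ)
   = arcsin(-0.82445·0.98097 + 0.56593·0.19416·0.96727) = -44.62591°
λ₂ = λ₁ + atan2(sin θ sin δ cos φ₁, cos δ − sin φ₁ sin φ₂) = -46.91455°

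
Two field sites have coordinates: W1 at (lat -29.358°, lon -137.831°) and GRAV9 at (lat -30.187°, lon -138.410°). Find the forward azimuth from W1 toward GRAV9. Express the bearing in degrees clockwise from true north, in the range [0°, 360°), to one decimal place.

Δλ = -0.5790°
y = sin Δλ · cos φ₂ = -0.008735
x = cos φ₁ sin φ₂ − sin φ₁ cos φ₂ cos Δλ = -0.014490
θ = atan2(y, x) = -148.9173° → 211.0827° (mod 360°)

211.1°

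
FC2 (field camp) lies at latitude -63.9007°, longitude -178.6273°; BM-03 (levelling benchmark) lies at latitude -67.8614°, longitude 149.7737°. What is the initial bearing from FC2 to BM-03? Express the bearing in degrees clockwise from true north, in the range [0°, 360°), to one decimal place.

238.9°

Δλ = -31.5990°
y = sin Δλ · cos φ₂ = -0.197458
x = cos φ₁ sin φ₂ − sin φ₁ cos φ₂ cos Δλ = -0.119248
θ = atan2(y, x) = -121.1285° → 238.8715° (mod 360°)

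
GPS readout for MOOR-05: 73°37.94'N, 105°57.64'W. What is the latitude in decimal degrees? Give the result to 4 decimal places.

73.6323°N

73° + 37.94′/60 = 73 + 0.63233 = 73.6323°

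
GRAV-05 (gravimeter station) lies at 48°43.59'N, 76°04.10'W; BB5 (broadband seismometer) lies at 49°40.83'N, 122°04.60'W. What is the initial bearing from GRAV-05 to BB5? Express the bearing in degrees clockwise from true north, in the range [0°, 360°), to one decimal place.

GRAV-05: φ = +48.72650°, λ = -76.06833°
BB5: φ = +49.68050°, λ = -122.07667°
Δλ = -46.0083°
y = sin Δλ · cos φ₂ = -0.465514
x = cos φ₁ sin φ₂ − sin φ₁ cos φ₂ cos Δλ = 0.165189
θ = atan2(y, x) = -70.4626° → 289.5374° (mod 360°)

289.5°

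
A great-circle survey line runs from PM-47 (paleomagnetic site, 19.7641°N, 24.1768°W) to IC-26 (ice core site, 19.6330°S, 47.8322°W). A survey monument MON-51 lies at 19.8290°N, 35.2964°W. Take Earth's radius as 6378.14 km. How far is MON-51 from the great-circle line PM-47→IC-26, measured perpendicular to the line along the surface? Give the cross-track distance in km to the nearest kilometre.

δ₁₃ = central angle PM-47→MON-51 = 0.182575 rad  (haversine)
θ₁₃ = bearing PM-47→MON-51 = 272.243°,  θ₁₂ = bearing PM-47→IC-26 = 211.866°
dₓₜ = R·arcsin(sin δ₁₃ · sin(θ₁₃ − θ₁₂)) = 6378.14·arcsin(0.18156·sin(60.376°)) = 1010.888 km
|dₓₜ| = 1010.888 km

1011 km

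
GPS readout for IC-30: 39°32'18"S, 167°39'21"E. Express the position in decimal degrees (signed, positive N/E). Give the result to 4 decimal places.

-39.5383°, +167.6558°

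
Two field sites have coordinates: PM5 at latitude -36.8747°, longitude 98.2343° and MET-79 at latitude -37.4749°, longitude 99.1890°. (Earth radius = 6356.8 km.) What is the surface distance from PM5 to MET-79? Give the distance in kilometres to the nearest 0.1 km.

107.5 km

Δφ = -0.6002°,  Δλ = 0.9547°
a = sin²(Δφ/2) + cos φ₁ cos φ₂ sin²(Δλ/2) = 0.000071
c = 2·arcsin(√a) = 0.016912 rad = 0.9690°
d = R·c = 6356.8 × 0.016912 = 107.5 km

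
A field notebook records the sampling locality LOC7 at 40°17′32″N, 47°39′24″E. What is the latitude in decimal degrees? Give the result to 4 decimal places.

40.2922°N

40° + 17′/60 + 32″/3600 = 40 + 0.28333 + 0.00889 = 40.2922°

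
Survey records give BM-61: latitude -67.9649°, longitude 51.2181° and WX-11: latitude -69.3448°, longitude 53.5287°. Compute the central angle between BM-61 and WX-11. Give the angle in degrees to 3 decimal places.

Δφ = -1.3799°,  Δλ = 2.3106°
a = sin²(Δφ/2) + cos φ₁ cos φ₂ sin²(Δλ/2) = 0.000199
c = 2·arcsin(√a) = 0.028200 rad = 1.6158°

1.616°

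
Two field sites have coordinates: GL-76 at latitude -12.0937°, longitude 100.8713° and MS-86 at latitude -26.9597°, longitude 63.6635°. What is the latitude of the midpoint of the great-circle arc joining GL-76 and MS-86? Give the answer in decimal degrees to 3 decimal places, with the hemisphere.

Bx = cos φ₂ cos Δλ = 0.709894,  By = cos φ₂ sin Δλ = -0.538991
φₘ = atan2(sin φ₁ + sin φ₂, √((cos φ₁ + Bx)² + By²)) = -20.51337°
λₘ = λ₁ + atan2(By, cos φ₁ + Bx) = 83.15967°

20.513°S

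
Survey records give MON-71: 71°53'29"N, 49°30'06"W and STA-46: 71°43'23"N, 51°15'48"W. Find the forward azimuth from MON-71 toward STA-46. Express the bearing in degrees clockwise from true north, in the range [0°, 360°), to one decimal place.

253.8°

MON-71: φ = +71.89139°, λ = -49.50167°
STA-46: φ = +71.72306°, λ = -51.26333°
Δλ = -1.7617°
y = sin Δλ · cos φ₂ = -0.009641
x = cos φ₁ sin φ₂ − sin φ₁ cos φ₂ cos Δλ = -0.002797
θ = atan2(y, x) = -106.1787° → 253.8213° (mod 360°)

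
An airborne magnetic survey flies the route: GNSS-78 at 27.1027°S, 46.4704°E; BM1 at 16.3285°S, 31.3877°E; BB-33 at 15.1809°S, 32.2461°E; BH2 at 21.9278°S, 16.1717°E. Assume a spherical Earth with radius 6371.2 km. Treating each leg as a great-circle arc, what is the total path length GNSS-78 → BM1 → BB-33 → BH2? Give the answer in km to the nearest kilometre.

GNSS-78→BM1: c = 0.307998 rad, d = 1962.32 km
BM1→BB-33: c = 0.024680 rad, d = 157.24 km
BB-33→BH2: c = 0.290601 rad, d = 1851.48 km
Total = 1962.32 + 157.24 + 1851.48 = 3971.03 km

3971 km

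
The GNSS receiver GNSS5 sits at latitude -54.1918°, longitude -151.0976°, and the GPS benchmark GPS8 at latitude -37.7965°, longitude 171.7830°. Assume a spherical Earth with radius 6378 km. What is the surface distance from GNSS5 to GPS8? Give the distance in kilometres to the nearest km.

Δφ = 16.3953°,  Δλ = -37.1194°
a = sin²(Δφ/2) + cos φ₁ cos φ₂ sin²(Δλ/2) = 0.067169
c = 2·arcsin(√a) = 0.524326 rad = 30.0417°
d = R·c = 6378 × 0.524326 = 3344.2 km

3344 km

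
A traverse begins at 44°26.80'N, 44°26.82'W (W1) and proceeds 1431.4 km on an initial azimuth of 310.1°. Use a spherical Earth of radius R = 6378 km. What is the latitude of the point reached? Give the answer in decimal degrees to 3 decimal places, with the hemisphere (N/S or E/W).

W1: φ = +44.44667°, λ = -44.44700°
δ = d/R = 1431.4/6378 = 0.224428 rad
φ₂ = arcsin(sin φ₁ cos δ + cos φ₁ sin δ cos θ)
   = arcsin(0.70025·0.97492 + 0.71390·0.22255·0.64412) = 51.72263°
λ₂ = λ₁ + atan2(sin θ sin δ cos φ₁, cos δ − sin φ₁ sin φ₂) = -60.39729°

51.723°N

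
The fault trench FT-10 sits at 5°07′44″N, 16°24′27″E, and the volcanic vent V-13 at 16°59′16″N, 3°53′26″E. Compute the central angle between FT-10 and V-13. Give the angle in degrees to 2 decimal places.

17.06°

FT-10: φ = +5.12889°, λ = +16.40750°
V-13: φ = +16.98778°, λ = +3.89056°
Δφ = 11.8589°,  Δλ = -12.5169°
a = sin²(Δφ/2) + cos φ₁ cos φ₂ sin²(Δλ/2) = 0.021992
c = 2·arcsin(√a) = 0.297690 rad = 17.0564°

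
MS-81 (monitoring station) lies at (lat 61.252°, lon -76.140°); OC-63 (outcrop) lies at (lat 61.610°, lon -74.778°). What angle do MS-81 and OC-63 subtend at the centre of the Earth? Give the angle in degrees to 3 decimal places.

Δφ = 0.3580°,  Δλ = 1.3620°
a = sin²(Δφ/2) + cos φ₁ cos φ₂ sin²(Δλ/2) = 0.000042
c = 2·arcsin(√a) = 0.012972 rad = 0.7432°

0.743°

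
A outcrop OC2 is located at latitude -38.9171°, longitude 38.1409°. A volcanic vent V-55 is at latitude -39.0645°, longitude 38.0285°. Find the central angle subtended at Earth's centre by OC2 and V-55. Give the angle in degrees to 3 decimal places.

Δφ = -0.1474°,  Δλ = -0.1124°
a = sin²(Δφ/2) + cos φ₁ cos φ₂ sin²(Δλ/2) = 0.000002
c = 2·arcsin(√a) = 0.002991 rad = 0.1713°

0.171°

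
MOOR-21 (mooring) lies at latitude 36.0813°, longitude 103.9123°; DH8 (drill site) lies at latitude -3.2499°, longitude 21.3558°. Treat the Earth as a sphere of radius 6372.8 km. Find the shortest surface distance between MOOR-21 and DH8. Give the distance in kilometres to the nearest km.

9557 km

Δφ = -39.3312°,  Δλ = -82.5565°
a = sin²(Δφ/2) + cos φ₁ cos φ₂ sin²(Δλ/2) = 0.464428
c = 2·arcsin(√a) = 1.499593 rad = 85.9204°
d = R·c = 6372.8 × 1.499593 = 9556.6 km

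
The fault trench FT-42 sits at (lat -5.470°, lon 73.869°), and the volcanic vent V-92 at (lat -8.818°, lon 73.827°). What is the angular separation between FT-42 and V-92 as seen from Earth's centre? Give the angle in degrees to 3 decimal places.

Δφ = -3.3480°,  Δλ = -0.0420°
a = sin²(Δφ/2) + cos φ₁ cos φ₂ sin²(Δλ/2) = 0.000854
c = 2·arcsin(√a) = 0.058438 rad = 3.3483°

3.348°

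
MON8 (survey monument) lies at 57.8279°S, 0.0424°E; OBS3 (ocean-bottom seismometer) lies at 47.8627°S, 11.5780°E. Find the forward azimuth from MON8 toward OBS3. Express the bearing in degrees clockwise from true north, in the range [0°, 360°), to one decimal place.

39.7°

Δλ = 11.5356°
y = sin Δλ · cos φ₂ = 0.134166
x = cos φ₁ sin φ₂ − sin φ₁ cos φ₂ cos Δλ = 0.161579
θ = atan2(y, x) = 39.7044° → 39.7044° (mod 360°)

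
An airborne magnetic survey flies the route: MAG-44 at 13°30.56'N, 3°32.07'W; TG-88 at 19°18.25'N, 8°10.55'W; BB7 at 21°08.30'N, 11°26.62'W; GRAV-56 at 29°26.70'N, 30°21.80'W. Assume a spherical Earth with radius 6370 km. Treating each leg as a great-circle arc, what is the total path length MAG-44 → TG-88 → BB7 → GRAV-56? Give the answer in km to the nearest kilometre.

MAG-44: φ = +13.50933°, λ = -3.53450°
TG-88: φ = +19.30417°, λ = -8.17583°
BB7: φ = +21.13833°, λ = -11.44367°
GRAV-56: φ = +29.44500°, λ = -30.36333°
MAG-44→TG-88: c = 0.127518 rad, d = 812.29 km
TG-88→BB7: c = 0.062359 rad, d = 397.23 km
BB7→GRAV-56: c = 0.331278 rad, d = 2110.24 km
Total = 812.29 + 397.23 + 2110.24 = 3319.76 km

3320 km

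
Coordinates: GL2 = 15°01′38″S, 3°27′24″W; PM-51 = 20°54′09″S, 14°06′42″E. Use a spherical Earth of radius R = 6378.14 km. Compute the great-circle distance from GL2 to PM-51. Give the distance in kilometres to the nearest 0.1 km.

1970.3 km

GL2: φ = -15.02722°, λ = -3.45667°
PM-51: φ = -20.90250°, λ = +14.11167°
Δφ = -5.8753°,  Δλ = 17.5683°
a = sin²(Δφ/2) + cos φ₁ cos φ₂ sin²(Δλ/2) = 0.023668
c = 2·arcsin(√a) = 0.308914 rad = 17.6995°
d = R·c = 6378.14 × 0.308914 = 1970.3 km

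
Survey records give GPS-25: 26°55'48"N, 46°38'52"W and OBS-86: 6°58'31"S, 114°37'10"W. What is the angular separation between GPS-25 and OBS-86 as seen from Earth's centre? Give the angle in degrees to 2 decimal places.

GPS-25: φ = +26.93000°, λ = -46.64778°
OBS-86: φ = -6.97528°, λ = -114.61944°
Δφ = -33.9053°,  Δλ = -67.9717°
a = sin²(Δφ/2) + cos φ₁ cos φ₂ sin²(Δλ/2) = 0.361541
c = 2·arcsin(√a) = 1.290212 rad = 73.9237°

73.92°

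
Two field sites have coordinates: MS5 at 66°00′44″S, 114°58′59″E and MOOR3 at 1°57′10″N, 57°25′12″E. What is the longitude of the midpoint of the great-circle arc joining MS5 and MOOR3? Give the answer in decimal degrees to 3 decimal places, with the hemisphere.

MS5: φ = -66.01222°, λ = +114.98306°
MOOR3: φ = +1.95278°, λ = +57.42000°
Bx = cos φ₂ cos Δλ = 0.536060,  By = cos φ₂ sin Δλ = -0.843492
φₘ = atan2(sin φ₁ + sin φ₂, √((cos φ₁ + Bx)² + By²)) = -34.81303°
λₘ = λ₁ + atan2(By, cos φ₁ + Bx) = 73.15911°

73.159°E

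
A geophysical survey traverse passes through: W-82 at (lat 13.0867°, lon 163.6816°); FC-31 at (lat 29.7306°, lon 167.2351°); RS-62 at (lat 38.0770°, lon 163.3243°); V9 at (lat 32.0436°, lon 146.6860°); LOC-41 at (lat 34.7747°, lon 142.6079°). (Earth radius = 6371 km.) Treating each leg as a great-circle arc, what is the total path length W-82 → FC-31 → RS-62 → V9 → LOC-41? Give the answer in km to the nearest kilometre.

5020 km

W-82→FC-31: c = 0.296116 rad, d = 1886.55 km
FC-31→RS-62: c = 0.156256 rad, d = 995.51 km
RS-62→V9: c = 0.259478 rad, d = 1653.14 km
V9→LOC-41: c = 0.076160 rad, d = 485.21 km
Total = 1886.55 + 995.51 + 1653.14 + 485.21 = 5020.41 km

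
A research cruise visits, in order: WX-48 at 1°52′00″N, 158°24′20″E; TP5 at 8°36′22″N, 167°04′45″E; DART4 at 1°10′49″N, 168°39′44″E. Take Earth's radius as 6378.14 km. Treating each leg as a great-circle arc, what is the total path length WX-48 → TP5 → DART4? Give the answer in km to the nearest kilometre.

WX-48: φ = +1.86667°, λ = +158.40556°
TP5: φ = +8.60611°, λ = +167.07917°
DART4: φ = +1.18028°, λ = +168.66222°
WX-48→TP5: c = 0.191140 rad, d = 1219.12 km
TP5→DART4: c = 0.132493 rad, d = 845.06 km
Total = 1219.12 + 845.06 = 2064.17 km

2064 km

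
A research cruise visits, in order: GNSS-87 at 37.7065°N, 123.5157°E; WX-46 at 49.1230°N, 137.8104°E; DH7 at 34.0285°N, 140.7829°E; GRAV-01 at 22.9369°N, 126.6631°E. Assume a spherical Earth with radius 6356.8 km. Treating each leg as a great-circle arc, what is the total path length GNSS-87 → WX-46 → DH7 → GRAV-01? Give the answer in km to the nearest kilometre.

GNSS-87→WX-46: c = 0.268448 rad, d = 1706.47 km
WX-46→DH7: c = 0.266237 rad, d = 1692.41 km
DH7→GRAV-01: c = 0.289937 rad, d = 1843.07 km
Total = 1706.47 + 1692.41 + 1843.07 = 5241.96 km

5242 km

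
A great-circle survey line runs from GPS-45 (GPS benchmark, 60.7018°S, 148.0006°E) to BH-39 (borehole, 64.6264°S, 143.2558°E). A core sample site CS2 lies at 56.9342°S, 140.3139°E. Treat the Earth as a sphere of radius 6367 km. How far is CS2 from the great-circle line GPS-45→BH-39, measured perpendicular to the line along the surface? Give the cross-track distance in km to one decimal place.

592.3 km

δ₁₃ = central angle GPS-45→CS2 = 0.095539 rad  (haversine)
θ₁₃ = bearing GPS-45→CS2 = 310.091°,  θ₁₂ = bearing GPS-45→BH-39 = 206.948°
dₓₜ = R·arcsin(sin δ₁₃ · sin(θ₁₃ − θ₁₂)) = 6367·arcsin(0.09539·sin(103.144°)) = 592.312 km
|dₓₜ| = 592.312 km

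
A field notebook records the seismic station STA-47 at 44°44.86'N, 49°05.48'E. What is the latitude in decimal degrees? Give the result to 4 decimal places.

44.7477°N

44° + 44.86′/60 = 44 + 0.74767 = 44.7477°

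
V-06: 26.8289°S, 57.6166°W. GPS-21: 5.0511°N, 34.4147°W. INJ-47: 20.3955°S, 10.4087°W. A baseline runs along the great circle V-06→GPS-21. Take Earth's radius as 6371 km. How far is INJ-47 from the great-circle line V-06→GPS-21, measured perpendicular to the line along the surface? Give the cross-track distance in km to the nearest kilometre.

δ₁₃ = central angle V-06→INJ-47 = 0.759039 rad  (haversine)
θ₁₃ = bearing V-06→INJ-47 = 91.965°,  θ₁₂ = bearing V-06→GPS-21 = 38.590°
dₓₜ = R·arcsin(sin δ₁₃ · sin(θ₁₃ − θ₁₂)) = 6371·arcsin(0.68822·sin(53.375°)) = 3728.124 km
|dₓₜ| = 3728.124 km

3728 km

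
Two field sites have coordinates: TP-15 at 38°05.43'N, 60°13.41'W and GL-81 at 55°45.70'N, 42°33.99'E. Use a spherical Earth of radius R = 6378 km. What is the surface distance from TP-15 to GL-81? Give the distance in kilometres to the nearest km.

TP-15: φ = +38.09050°, λ = -60.22350°
GL-81: φ = +55.76167°, λ = +42.56650°
Δφ = 17.6712°,  Δλ = 102.7900°
a = sin²(Δφ/2) + cos φ₁ cos φ₂ sin²(Δλ/2) = 0.294016
c = 2·arcsin(√a) = 1.146183 rad = 65.6714°
d = R·c = 6378 × 1.146183 = 7310.4 km

7310 km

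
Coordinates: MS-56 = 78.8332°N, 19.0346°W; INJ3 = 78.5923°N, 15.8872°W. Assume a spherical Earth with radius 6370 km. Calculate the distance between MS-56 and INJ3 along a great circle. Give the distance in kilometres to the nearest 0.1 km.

Δφ = -0.2409°,  Δλ = 3.1474°
a = sin²(Δφ/2) + cos φ₁ cos φ₂ sin²(Δλ/2) = 0.000033
c = 2·arcsin(√a) = 0.011543 rad = 0.6614°
d = R·c = 6370 × 0.011543 = 73.5 km

73.5 km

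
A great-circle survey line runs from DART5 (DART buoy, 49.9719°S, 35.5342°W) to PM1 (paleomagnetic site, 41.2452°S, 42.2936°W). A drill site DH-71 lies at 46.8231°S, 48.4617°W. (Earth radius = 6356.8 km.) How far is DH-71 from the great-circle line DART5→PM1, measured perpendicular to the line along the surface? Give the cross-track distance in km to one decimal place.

700.1 km

δ₁₃ = central angle DART5→DH-71 = 0.159318 rad  (haversine)
θ₁₃ = bearing DART5→DH-71 = 285.220°,  θ₁₂ = bearing DART5→PM1 = 329.074°
dₓₜ = R·arcsin(sin δ₁₃ · sin(θ₁₃ − θ₁₂)) = 6356.8·arcsin(0.15864·sin(-43.854°)) = -700.106 km
|dₓₜ| = 700.106 km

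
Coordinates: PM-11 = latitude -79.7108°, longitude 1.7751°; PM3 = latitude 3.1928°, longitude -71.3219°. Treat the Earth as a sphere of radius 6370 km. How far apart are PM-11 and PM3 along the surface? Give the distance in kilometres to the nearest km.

10025 km

Δφ = 82.9036°,  Δλ = -73.0970°
a = sin²(Δφ/2) + cos φ₁ cos φ₂ sin²(Δλ/2) = 0.501474
c = 2·arcsin(√a) = 1.573744 rad = 90.1689°
d = R·c = 6370 × 1.573744 = 10024.7 km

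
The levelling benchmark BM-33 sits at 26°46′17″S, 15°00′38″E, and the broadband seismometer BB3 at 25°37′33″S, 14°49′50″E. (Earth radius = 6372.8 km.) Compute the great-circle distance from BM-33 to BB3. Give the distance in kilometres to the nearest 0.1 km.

128.7 km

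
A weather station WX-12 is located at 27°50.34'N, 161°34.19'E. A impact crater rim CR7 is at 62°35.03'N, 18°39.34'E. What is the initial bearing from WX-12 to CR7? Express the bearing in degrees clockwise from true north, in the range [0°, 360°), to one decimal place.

343.8°

WX-12: φ = +27.83900°, λ = +161.56983°
CR7: φ = +62.58383°, λ = +18.65567°
Δλ = -142.9142°
y = sin Δλ · cos φ₂ = -0.277656
x = cos φ₁ sin φ₂ − sin φ₁ cos φ₂ cos Δλ = 0.956480
θ = atan2(y, x) = -16.1875° → 343.8125° (mod 360°)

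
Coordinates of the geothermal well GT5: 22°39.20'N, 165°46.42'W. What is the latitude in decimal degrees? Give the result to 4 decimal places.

22° + 39.20′/60 = 22 + 0.65333 = 22.6533°

22.6533°N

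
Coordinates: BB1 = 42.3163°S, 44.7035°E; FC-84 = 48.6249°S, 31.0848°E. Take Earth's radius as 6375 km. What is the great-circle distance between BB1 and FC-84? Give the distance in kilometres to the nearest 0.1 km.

Δφ = -6.3086°,  Δλ = -13.6187°
a = sin²(Δφ/2) + cos φ₁ cos φ₂ sin²(Δλ/2) = 0.009899
c = 2·arcsin(√a) = 0.199314 rad = 11.4199°
d = R·c = 6375 × 0.199314 = 1270.6 km

1270.6 km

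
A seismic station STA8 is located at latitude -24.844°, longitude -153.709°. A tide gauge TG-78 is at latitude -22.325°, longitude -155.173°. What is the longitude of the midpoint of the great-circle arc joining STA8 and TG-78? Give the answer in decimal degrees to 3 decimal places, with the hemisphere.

154.448°W

Bx = cos φ₂ cos Δλ = 0.924742,  By = cos φ₂ sin Δλ = -0.023634
φₘ = atan2(sin φ₁ + sin φ₂, √((cos φ₁ + Bx)² + By²)) = -23.58621°
λₘ = λ₁ + atan2(By, cos φ₁ + Bx) = -154.44803°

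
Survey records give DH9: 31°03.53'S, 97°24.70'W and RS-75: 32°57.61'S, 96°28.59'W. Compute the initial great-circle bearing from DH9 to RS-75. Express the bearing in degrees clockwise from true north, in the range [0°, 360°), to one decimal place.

DH9: φ = -31.05883°, λ = -97.41167°
RS-75: φ = -32.96017°, λ = -96.47650°
Δλ = 0.9352°
y = sin Δλ · cos φ₂ = 0.013694
x = cos φ₁ sin φ₂ − sin φ₁ cos φ₂ cos Δλ = -0.033236
θ = atan2(y, x) = 157.6071° → 157.6071° (mod 360°)

157.6°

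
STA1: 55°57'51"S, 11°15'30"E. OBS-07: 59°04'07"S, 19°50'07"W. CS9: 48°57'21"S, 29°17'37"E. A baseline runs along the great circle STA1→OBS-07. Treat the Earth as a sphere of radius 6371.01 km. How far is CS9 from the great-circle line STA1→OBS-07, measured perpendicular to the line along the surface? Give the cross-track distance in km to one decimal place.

STA1: φ = -55.96417°, λ = +11.25833°
OBS-07: φ = -59.06861°, λ = -19.83528°
CS9: φ = -48.95583°, λ = +29.29361°
δ₁₃ = central angle STA1→CS9 = 0.226447 rad  (haversine)
θ₁₃ = bearing STA1→CS9 = 64.889°,  θ₁₂ = bearing STA1→OBS-07 = 246.512°
dₓₜ = R·arcsin(sin δ₁₃ · sin(θ₁₃ − θ₁₂)) = 6371.01·arcsin(0.22452·sin(-181.623°)) = 40.510 km
|dₓₜ| = 40.510 km

40.5 km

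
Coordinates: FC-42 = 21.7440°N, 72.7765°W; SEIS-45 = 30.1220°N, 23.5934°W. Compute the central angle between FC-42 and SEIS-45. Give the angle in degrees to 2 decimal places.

44.68°

Δφ = 8.3780°,  Δλ = 49.1831°
a = sin²(Δφ/2) + cos φ₁ cos φ₂ sin²(Δλ/2) = 0.144470
c = 2·arcsin(√a) = 0.779791 rad = 44.6787°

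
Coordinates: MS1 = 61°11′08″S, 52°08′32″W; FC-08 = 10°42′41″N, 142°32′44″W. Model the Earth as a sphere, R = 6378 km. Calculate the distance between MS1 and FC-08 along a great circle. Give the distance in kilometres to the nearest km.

11083 km

MS1: φ = -61.18556°, λ = -52.14222°
FC-08: φ = +10.71139°, λ = -142.54556°
Δφ = 71.8969°,  Δλ = -90.4033°
a = sin²(Δφ/2) + cos φ₁ cos φ₂ sin²(Δλ/2) = 0.583092
c = 2·arcsin(√a) = 1.737754 rad = 99.5660°
d = R·c = 6378 × 1.737754 = 11083.4 km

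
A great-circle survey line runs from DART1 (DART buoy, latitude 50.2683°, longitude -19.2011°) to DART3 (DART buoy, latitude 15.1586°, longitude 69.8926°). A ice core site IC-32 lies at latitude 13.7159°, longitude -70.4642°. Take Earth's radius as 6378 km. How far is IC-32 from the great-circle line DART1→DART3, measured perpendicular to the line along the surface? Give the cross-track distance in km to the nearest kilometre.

δ₁₃ = central angle DART1→IC-32 = 0.963179 rad  (haversine)
θ₁₃ = bearing DART1→IC-32 = 247.367°,  θ₁₂ = bearing DART1→DART3 = 80.852°
dₓₜ = R·arcsin(sin δ₁₃ · sin(θ₁₃ − θ₁₂)) = 6378·arcsin(0.82101·sin(166.515°)) = 1228.703 km
|dₓₜ| = 1228.703 km

1229 km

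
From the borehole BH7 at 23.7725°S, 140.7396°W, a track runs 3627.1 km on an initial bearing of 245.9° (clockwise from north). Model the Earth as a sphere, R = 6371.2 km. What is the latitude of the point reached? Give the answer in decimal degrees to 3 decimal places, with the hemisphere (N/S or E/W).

δ = d/R = 3627.1/6371.2 = 0.569296 rad
φ₂ = arcsin(sin φ₁ cos δ + cos φ₁ sin δ cos θ)
   = arcsin(-0.40311·0.84228 + 0.91515·0.53904·-0.40833) = -32.74897°
λ₂ = λ₁ + atan2(sin θ sin δ cos φ₁, cos δ − sin φ₁ sin φ₂) = -176.54596°

32.749°S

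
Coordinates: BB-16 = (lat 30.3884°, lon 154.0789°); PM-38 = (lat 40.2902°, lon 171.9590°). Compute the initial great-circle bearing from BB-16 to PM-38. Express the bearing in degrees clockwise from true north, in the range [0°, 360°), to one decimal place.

Δλ = 17.8801°
y = sin Δλ · cos φ₂ = 0.234193
x = cos φ₁ sin φ₂ − sin φ₁ cos φ₂ cos Δλ = 0.190597
θ = atan2(y, x) = 50.8598° → 50.8598° (mod 360°)

50.9°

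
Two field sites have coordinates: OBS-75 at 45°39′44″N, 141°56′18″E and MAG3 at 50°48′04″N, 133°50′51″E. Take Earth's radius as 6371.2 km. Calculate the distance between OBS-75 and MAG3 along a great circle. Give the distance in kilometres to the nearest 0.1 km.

827.2 km

OBS-75: φ = +45.66222°, λ = +141.93833°
MAG3: φ = +50.80111°, λ = +133.84750°
Δφ = 5.1389°,  Δλ = -8.0908°
a = sin²(Δφ/2) + cos φ₁ cos φ₂ sin²(Δλ/2) = 0.004208
c = 2·arcsin(√a) = 0.129831 rad = 7.4387°
d = R·c = 6371.2 × 0.129831 = 827.2 km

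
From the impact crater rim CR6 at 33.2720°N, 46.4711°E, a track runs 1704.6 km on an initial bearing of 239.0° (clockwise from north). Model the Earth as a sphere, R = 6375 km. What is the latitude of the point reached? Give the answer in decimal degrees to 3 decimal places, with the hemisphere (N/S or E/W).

24.541°N

δ = d/R = 1704.6/6375 = 0.267388 rad
φ₂ = arcsin(sin φ₁ cos δ + cos φ₁ sin δ cos θ)
   = arcsin(0.54861·0.96446 + 0.83608·0.26421·-0.51504) = 24.54109°
λ₂ = λ₁ + atan2(sin θ sin δ cos φ₁, cos δ − sin φ₁ sin φ₂) = 32.05478°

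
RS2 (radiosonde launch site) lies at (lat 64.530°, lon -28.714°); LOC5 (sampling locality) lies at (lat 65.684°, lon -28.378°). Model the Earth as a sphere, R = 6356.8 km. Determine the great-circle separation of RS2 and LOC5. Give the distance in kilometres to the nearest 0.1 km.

Δφ = 1.1540°,  Δλ = 0.3360°
a = sin²(Δφ/2) + cos φ₁ cos φ₂ sin²(Δλ/2) = 0.000103
c = 2·arcsin(√a) = 0.020292 rad = 1.1626°
d = R·c = 6356.8 × 0.020292 = 129.0 km

129.0 km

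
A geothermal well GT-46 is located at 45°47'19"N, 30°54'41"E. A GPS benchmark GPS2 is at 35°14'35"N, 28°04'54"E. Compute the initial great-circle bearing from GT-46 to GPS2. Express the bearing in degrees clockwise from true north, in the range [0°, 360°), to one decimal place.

GT-46: φ = +45.78861°, λ = +30.91139°
GPS2: φ = +35.24306°, λ = +28.08167°
Δλ = -2.8297°
y = sin Δλ · cos φ₂ = -0.040319
x = cos φ₁ sin φ₂ − sin φ₁ cos φ₂ cos Δλ = -0.182303
θ = atan2(y, x) = -167.5289° → 192.4711° (mod 360°)

192.5°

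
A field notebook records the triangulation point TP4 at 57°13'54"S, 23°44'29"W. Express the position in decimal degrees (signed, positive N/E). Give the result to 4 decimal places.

-57.2317°, -23.7414°

lat: 57.2317° S → -57.2317°
lon: 23.7414° W → -23.7414°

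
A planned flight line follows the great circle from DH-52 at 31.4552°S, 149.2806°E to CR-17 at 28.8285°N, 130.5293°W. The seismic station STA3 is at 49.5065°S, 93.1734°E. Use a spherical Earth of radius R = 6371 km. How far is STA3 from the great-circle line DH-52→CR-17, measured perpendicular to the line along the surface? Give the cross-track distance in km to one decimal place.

δ₁₃ = central angle DH-52→STA3 = 0.787329 rad  (haversine)
θ₁₃ = bearing DH-52→STA3 = 229.537°,  θ₁₂ = bearing DH-52→CR-17 = 60.459°
dₓₜ = R·arcsin(sin δ₁₃ · sin(θ₁₃ − θ₁₂)) = 6371·arcsin(0.70847·sin(169.078°)) = 857.797 km
|dₓₜ| = 857.797 km

857.8 km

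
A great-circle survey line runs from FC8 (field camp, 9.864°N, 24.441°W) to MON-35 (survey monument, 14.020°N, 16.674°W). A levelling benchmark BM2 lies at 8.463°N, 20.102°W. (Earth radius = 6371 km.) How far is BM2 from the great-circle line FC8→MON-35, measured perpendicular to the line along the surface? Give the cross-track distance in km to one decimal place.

δ₁₃ = central angle FC8→BM2 = 0.078658 rad  (haversine)
θ₁₃ = bearing FC8→BM2 = 107.757°,  θ₁₂ = bearing FC8→MON-35 = 60.562°
dₓₜ = R·arcsin(sin δ₁₃ · sin(θ₁₃ − θ₁₂)) = 6371·arcsin(0.07858·sin(47.195°)) = 367.489 km
|dₓₜ| = 367.489 km

367.5 km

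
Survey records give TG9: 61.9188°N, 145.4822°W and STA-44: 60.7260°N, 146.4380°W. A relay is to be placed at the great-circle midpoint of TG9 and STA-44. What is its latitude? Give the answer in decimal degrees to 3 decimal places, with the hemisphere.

61.323°N

Bx = cos φ₂ cos Δλ = 0.488919,  By = cos φ₂ sin Δλ = -0.008157
φₘ = atan2(sin φ₁ + sin φ₂, √((cos φ₁ + Bx)² + By²)) = 61.32324°
λₘ = λ₁ + atan2(By, cos φ₁ + Bx) = -145.96920°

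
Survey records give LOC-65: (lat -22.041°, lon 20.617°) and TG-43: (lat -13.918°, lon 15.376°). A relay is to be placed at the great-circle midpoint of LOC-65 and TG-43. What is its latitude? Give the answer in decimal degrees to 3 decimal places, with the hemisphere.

17.997°S

Bx = cos φ₂ cos Δλ = 0.966583,  By = cos φ₂ sin Δλ = -0.088663
φₘ = atan2(sin φ₁ + sin φ₂, √((cos φ₁ + Bx)² + By²)) = -17.99710°
λₘ = λ₁ + atan2(By, cos φ₁ + Bx) = 17.93607°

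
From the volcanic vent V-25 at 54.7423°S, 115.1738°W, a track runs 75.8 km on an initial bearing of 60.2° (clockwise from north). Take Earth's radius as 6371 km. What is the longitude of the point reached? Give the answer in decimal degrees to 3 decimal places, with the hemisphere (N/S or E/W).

114.158°W

δ = d/R = 75.8/6371 = 0.011898 rad
φ₂ = arcsin(sin φ₁ cos δ + cos φ₁ sin δ cos θ)
   = arcsin(-0.81656·0.99993 + 0.57725·0.01190·0.49697) = -54.39924°
λ₂ = λ₁ + atan2(sin θ sin δ cos φ₁, cos δ − sin φ₁ sin φ₂) = -114.15761°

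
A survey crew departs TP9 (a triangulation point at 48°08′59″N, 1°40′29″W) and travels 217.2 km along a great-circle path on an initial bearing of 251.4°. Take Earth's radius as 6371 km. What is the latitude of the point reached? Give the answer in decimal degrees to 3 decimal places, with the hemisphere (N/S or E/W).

47.494°N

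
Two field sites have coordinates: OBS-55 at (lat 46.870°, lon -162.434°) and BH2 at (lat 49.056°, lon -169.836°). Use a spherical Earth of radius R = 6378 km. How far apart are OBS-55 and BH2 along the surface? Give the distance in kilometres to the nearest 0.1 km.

Δφ = 2.1860°,  Δλ = -7.4020°
a = sin²(Δφ/2) + cos φ₁ cos φ₂ sin²(Δλ/2) = 0.002231
c = 2·arcsin(√a) = 0.094493 rad = 5.4141°
d = R·c = 6378 × 0.094493 = 602.7 km

602.7 km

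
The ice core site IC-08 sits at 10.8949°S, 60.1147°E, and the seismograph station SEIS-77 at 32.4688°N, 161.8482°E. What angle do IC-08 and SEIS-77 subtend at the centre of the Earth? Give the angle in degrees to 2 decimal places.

105.66°

Δφ = 43.3637°,  Δλ = 101.7335°
a = sin²(Δφ/2) + cos φ₁ cos φ₂ sin²(Δλ/2) = 0.634973
c = 2·arcsin(√a) = 1.844133 rad = 105.6611°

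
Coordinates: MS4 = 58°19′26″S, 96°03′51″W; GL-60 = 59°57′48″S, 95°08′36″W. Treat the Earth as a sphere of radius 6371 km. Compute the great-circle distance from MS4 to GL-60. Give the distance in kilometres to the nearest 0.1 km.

189.7 km

MS4: φ = -58.32389°, λ = -96.06417°
GL-60: φ = -59.96333°, λ = -95.14333°
Δφ = -1.6394°,  Δλ = 0.9208°
a = sin²(Δφ/2) + cos φ₁ cos φ₂ sin²(Δλ/2) = 0.000222
c = 2·arcsin(√a) = 0.029777 rad = 1.7061°
d = R·c = 6371 × 0.029777 = 189.7 km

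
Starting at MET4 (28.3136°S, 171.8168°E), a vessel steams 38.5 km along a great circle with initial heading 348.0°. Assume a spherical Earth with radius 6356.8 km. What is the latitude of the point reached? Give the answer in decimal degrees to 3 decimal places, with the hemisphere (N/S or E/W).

δ = d/R = 38.5/6356.8 = 0.006057 rad
φ₂ = arcsin(sin φ₁ cos δ + cos φ₁ sin δ cos θ)
   = arcsin(-0.47430·0.99998 + 0.88036·0.00606·0.97815) = -27.97415°
λ₂ = λ₁ + atan2(sin θ sin δ cos φ₁, cos δ − sin φ₁ sin φ₂) = 171.73511°

27.974°S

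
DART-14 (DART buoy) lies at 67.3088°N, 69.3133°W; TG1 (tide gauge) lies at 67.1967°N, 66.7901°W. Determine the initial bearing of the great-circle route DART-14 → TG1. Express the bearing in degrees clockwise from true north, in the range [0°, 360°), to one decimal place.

Δλ = 2.5232°
y = sin Δλ · cos φ₂ = 0.017062
x = cos φ₁ sin φ₂ − sin φ₁ cos φ₂ cos Δλ = -0.001610
θ = atan2(y, x) = 95.3899° → 95.3899° (mod 360°)

95.4°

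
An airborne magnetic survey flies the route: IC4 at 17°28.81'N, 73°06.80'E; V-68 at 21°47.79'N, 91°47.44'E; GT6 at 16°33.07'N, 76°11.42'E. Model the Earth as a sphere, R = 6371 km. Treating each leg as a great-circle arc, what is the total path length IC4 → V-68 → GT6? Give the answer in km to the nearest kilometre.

IC4: φ = +17.48017°, λ = +73.11333°
V-68: φ = +21.79650°, λ = +91.79067°
GT6: φ = +16.55117°, λ = +76.19033°
IC4→V-68: c = 0.315879 rad, d = 2012.46 km
V-68→GT6: c = 0.272785 rad, d = 1737.91 km
Total = 2012.46 + 1737.91 = 3750.38 km

3750 km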